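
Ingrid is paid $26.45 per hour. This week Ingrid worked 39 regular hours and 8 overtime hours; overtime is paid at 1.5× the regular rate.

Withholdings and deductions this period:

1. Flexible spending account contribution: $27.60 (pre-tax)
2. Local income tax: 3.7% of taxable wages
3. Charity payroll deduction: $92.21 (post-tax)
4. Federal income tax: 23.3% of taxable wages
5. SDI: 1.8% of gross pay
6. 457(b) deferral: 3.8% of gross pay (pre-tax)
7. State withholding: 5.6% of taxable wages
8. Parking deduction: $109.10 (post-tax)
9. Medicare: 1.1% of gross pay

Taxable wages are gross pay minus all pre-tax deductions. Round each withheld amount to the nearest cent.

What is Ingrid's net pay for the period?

$615.61

Regular pay: 39 × $26.45 = $1,031.55
Overtime pay: 8 × $26.45 × 1.5 = $317.40
Gross pay = $1,031.55 + $317.40 = $1,348.95
457(b) deferral: $1,348.95 × 0.038 = $51.26
Flexible spending account contribution: $27.60
Pre-tax total = $51.26 + $27.60 = $78.86
Taxable wages = $1,348.95 − $78.86 = $1,270.09
State withholding: $1,270.09 × 0.056 = $71.13
Federal income tax: $1,270.09 × 0.233 = $295.93
Local income tax: $1,270.09 × 0.037 = $46.99
Medicare: $1,348.95 × 0.011 = $14.84
SDI: $1,348.95 × 0.018 = $24.28
Parking deduction: $109.10
Charity payroll deduction: $92.21
Total deductions = $51.26 + $27.60 + $71.13 + $295.93 + $46.99 + $14.84 + $24.28 + $109.10 + $92.21 = $733.34
Net pay = $1,348.95 − $733.34 = $615.61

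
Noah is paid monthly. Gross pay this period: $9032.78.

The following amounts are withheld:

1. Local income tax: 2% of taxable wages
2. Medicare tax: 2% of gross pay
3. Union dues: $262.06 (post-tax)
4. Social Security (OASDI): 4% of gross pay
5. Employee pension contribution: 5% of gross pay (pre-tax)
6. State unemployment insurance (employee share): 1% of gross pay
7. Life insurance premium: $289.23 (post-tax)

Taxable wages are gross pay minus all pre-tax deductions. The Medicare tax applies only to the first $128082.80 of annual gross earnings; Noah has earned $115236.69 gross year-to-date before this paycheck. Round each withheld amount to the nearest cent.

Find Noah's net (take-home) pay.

$7225.93

Employee pension contribution: $9032.78 × 0.05 = $451.64
Taxable wages = $9032.78 − $451.64 = $8581.14
Local income tax: $8581.14 × 0.02 = $171.62
Medicare tax: cap not yet reached, full $9032.78 is subject → $9032.78 × 0.02 = $180.66
State unemployment insurance (employee share): $9032.78 × 0.01 = $90.33
Social Security (OASDI): $9032.78 × 0.04 = $361.31
Life insurance premium: $289.23
Union dues: $262.06
Total deductions = $451.64 + $171.62 + $180.66 + $90.33 + $361.31 + $289.23 + $262.06 = $1806.85
Net pay = $9032.78 − $1806.85 = $7225.93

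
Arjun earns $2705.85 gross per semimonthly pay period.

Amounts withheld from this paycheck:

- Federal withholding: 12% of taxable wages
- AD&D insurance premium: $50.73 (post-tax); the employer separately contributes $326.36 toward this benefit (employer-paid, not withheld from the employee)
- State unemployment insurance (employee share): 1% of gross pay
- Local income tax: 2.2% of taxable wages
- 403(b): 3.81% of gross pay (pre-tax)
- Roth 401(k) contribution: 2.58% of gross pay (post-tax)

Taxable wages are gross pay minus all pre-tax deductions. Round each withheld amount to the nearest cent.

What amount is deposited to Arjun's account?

$2085.57

403(b): $2705.85 × 0.0381 = $103.09
Taxable wages = $2705.85 − $103.09 = $2602.76
Local income tax: $2602.76 × 0.022 = $57.26
Federal withholding: $2602.76 × 0.12 = $312.33
State unemployment insurance (employee share): $2705.85 × 0.01 = $27.06
Roth 401(k) contribution: $2705.85 × 0.0258 = $69.81
AD&D insurance premium: $50.73
(Employer's $326.36 toward AD&D insurance premium is not withheld from the employee.)
Total deductions = $103.09 + $57.26 + $312.33 + $27.06 + $69.81 + $50.73 = $620.28
Net pay = $2705.85 − $620.28 = $2085.57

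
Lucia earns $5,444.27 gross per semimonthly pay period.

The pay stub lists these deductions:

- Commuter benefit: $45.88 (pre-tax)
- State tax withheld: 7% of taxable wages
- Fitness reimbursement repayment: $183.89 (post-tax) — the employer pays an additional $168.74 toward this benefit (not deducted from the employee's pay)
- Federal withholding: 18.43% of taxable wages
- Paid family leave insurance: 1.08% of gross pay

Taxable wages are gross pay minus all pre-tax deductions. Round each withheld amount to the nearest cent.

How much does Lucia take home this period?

$3,782.89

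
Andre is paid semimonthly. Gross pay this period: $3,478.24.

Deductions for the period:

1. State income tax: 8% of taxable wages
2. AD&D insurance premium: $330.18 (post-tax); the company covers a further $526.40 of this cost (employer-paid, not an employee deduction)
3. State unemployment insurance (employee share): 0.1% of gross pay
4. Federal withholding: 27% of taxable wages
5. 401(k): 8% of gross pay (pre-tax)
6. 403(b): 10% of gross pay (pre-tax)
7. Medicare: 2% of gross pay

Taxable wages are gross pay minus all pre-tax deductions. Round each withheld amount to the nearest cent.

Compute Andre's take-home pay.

403(b): $3,478.24 × 0.1 = $347.82
401(k): $3,478.24 × 0.08 = $278.26
Pre-tax total = $347.82 + $278.26 = $626.08
Taxable wages = $3,478.24 − $626.08 = $2,852.16
Federal withholding: $2,852.16 × 0.27 = $770.08
State income tax: $2,852.16 × 0.08 = $228.17
State unemployment insurance (employee share): $3,478.24 × 0.001 = $3.48
Medicare: $3,478.24 × 0.02 = $69.56
AD&D insurance premium: $330.18
(Employer's $526.40 toward AD&D insurance premium is not withheld from the employee.)
Total deductions = $347.82 + $278.26 + $770.08 + $228.17 + $3.48 + $69.56 + $330.18 = $2,027.55
Net pay = $3,478.24 − $2,027.55 = $1,450.69

$1,450.69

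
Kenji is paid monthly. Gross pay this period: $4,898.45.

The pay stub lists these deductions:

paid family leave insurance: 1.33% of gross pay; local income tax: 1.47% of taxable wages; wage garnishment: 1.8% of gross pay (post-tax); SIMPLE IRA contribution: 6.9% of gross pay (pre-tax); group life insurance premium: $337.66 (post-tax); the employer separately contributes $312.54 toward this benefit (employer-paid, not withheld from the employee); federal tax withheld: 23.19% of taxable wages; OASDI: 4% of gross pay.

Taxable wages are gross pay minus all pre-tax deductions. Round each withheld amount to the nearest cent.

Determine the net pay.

$2,748.93

SIMPLE IRA contribution: $4,898.45 × 0.069 = $337.99
Taxable wages = $4,898.45 − $337.99 = $4,560.46
Federal tax withheld: $4,560.46 × 0.2319 = $1,057.57
Local income tax: $4,560.46 × 0.0147 = $67.04
OASDI: $4,898.45 × 0.04 = $195.94
Paid family leave insurance: $4,898.45 × 0.0133 = $65.15
Wage garnishment: $4,898.45 × 0.018 = $88.17
Group life insurance premium: $337.66
(Employer's $312.54 toward group life insurance premium is not withheld from the employee.)
Total deductions = $337.99 + $1,057.57 + $67.04 + $195.94 + $65.15 + $88.17 + $337.66 = $2,149.52
Net pay = $4,898.45 − $2,149.52 = $2,748.93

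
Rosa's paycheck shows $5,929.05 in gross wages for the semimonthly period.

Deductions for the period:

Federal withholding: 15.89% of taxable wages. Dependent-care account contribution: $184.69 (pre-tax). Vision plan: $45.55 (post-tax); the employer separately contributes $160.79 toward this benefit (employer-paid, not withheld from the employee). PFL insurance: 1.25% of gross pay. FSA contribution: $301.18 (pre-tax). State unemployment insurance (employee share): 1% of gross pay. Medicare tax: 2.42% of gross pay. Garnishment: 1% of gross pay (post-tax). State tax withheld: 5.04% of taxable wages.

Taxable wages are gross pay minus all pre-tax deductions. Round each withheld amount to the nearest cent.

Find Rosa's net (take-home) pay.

FSA contribution: $301.18
Dependent-care account contribution: $184.69
Pre-tax total = $301.18 + $184.69 = $485.87
Taxable wages = $5,929.05 − $485.87 = $5,443.18
State tax withheld: $5,443.18 × 0.0504 = $274.34
Federal withholding: $5,443.18 × 0.1589 = $864.92
Medicare tax: $5,929.05 × 0.0242 = $143.48
State unemployment insurance (employee share): $5,929.05 × 0.01 = $59.29
PFL insurance: $5,929.05 × 0.0125 = $74.11
Garnishment: $5,929.05 × 0.01 = $59.29
Vision plan: $45.55
(Employer's $160.79 toward vision plan is not withheld from the employee.)
Total deductions = $301.18 + $184.69 + $274.34 + $864.92 + $143.48 + $59.29 + $74.11 + $59.29 + $45.55 = $2,006.85
Net pay = $5,929.05 − $2,006.85 = $3,922.20

$3,922.20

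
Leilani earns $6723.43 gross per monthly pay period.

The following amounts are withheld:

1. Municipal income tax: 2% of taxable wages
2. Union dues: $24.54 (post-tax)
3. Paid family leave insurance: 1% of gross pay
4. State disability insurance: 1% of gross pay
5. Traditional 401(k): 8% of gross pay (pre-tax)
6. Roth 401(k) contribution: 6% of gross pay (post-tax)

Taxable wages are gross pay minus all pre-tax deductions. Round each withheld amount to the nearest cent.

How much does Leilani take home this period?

Traditional 401(k): $6723.43 × 0.08 = $537.87
Taxable wages = $6723.43 − $537.87 = $6185.56
Municipal income tax: $6185.56 × 0.02 = $123.71
State disability insurance: $6723.43 × 0.01 = $67.23
Paid family leave insurance: $6723.43 × 0.01 = $67.23
Union dues: $24.54
Roth 401(k) contribution: $6723.43 × 0.06 = $403.41
Total deductions = $537.87 + $123.71 + $67.23 + $67.23 + $24.54 + $403.41 = $1223.99
Net pay = $6723.43 − $1223.99 = $5499.44

$5499.44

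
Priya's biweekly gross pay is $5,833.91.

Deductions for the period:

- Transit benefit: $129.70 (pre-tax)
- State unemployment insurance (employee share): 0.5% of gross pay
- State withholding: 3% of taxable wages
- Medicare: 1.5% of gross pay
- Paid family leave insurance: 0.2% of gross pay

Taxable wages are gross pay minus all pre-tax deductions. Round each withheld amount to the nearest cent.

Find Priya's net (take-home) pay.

Transit benefit: $129.70
Taxable wages = $5,833.91 − $129.70 = $5,704.21
State withholding: $5,704.21 × 0.03 = $171.13
Medicare: $5,833.91 × 0.015 = $87.51
State unemployment insurance (employee share): $5,833.91 × 0.005 = $29.17
Paid family leave insurance: $5,833.91 × 0.002 = $11.67
Total deductions = $129.70 + $171.13 + $87.51 + $29.17 + $11.67 = $429.18
Net pay = $5,833.91 − $429.18 = $5,404.73

$5,404.73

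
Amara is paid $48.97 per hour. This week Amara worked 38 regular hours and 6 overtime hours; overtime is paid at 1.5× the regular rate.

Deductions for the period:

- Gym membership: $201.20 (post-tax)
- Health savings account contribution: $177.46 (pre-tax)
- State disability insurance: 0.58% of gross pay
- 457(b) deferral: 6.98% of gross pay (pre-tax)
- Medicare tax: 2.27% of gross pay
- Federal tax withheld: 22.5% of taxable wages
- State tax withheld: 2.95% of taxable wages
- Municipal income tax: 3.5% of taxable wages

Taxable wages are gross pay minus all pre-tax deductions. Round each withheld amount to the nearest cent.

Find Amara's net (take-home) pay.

Regular pay: 38 × $48.97 = $1,860.86
Overtime pay: 6 × $48.97 × 1.5 = $440.73
Gross pay = $1,860.86 + $440.73 = $2,301.59
457(b) deferral: $2,301.59 × 0.0698 = $160.65
Health savings account contribution: $177.46
Pre-tax total = $160.65 + $177.46 = $338.11
Taxable wages = $2,301.59 − $338.11 = $1,963.48
Federal tax withheld: $1,963.48 × 0.225 = $441.78
State tax withheld: $1,963.48 × 0.0295 = $57.92
Municipal income tax: $1,963.48 × 0.035 = $68.72
State disability insurance: $2,301.59 × 0.0058 = $13.35
Medicare tax: $2,301.59 × 0.0227 = $52.25
Gym membership: $201.20
Total deductions = $160.65 + $177.46 + $441.78 + $57.92 + $68.72 + $13.35 + $52.25 + $201.20 = $1,173.33
Net pay = $2,301.59 − $1,173.33 = $1,128.26

$1,128.26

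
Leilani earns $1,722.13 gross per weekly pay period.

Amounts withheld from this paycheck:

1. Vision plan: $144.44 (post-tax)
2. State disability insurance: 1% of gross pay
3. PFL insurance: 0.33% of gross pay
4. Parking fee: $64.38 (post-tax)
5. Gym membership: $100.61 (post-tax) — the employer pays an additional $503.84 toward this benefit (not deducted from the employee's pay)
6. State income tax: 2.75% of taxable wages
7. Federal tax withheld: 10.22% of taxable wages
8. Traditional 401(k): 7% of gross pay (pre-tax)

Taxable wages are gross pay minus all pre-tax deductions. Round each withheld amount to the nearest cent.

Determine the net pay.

Traditional 401(k): $1,722.13 × 0.07 = $120.55
Taxable wages = $1,722.13 − $120.55 = $1,601.58
Federal tax withheld: $1,601.58 × 0.1022 = $163.68
State income tax: $1,601.58 × 0.0275 = $44.04
PFL insurance: $1,722.13 × 0.0033 = $5.68
State disability insurance: $1,722.13 × 0.01 = $17.22
Gym membership: $100.61
Vision plan: $144.44
Parking fee: $64.38
(Employer's $503.84 toward gym membership is not withheld from the employee.)
Total deductions = $120.55 + $163.68 + $44.04 + $5.68 + $17.22 + $100.61 + $144.44 + $64.38 = $660.60
Net pay = $1,722.13 − $660.60 = $1,061.53

$1,061.53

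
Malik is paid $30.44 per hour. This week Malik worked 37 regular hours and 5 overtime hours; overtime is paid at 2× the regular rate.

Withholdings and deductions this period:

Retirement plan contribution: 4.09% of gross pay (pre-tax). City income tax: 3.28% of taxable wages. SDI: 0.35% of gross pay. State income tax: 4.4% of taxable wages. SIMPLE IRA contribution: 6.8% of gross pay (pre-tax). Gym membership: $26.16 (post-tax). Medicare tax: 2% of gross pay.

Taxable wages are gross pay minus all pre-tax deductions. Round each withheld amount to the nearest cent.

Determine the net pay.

$1,117.19

Regular pay: 37 × $30.44 = $1,126.28
Overtime pay: 5 × $30.44 × 2 = $304.40
Gross pay = $1,126.28 + $304.40 = $1,430.68
Retirement plan contribution: $1,430.68 × 0.0409 = $58.51
SIMPLE IRA contribution: $1,430.68 × 0.068 = $97.29
Pre-tax total = $58.51 + $97.29 = $155.80
Taxable wages = $1,430.68 − $155.80 = $1,274.88
State income tax: $1,274.88 × 0.044 = $56.09
City income tax: $1,274.88 × 0.0328 = $41.82
SDI: $1,430.68 × 0.0035 = $5.01
Medicare tax: $1,430.68 × 0.02 = $28.61
Gym membership: $26.16
Total deductions = $58.51 + $97.29 + $56.09 + $41.82 + $5.01 + $28.61 + $26.16 = $313.49
Net pay = $1,430.68 − $313.49 = $1,117.19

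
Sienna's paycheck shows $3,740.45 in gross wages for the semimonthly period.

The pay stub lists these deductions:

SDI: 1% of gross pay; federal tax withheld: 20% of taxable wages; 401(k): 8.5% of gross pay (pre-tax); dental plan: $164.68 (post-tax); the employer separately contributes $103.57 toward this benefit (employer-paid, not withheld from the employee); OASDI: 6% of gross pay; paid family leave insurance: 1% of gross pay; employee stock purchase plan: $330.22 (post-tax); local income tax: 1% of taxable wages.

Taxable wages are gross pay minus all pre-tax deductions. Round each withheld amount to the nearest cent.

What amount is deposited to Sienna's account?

401(k): $3,740.45 × 0.085 = $317.94
Taxable wages = $3,740.45 − $317.94 = $3,422.51
Local income tax: $3,422.51 × 0.01 = $34.23
Federal tax withheld: $3,422.51 × 0.2 = $684.50
OASDI: $3,740.45 × 0.06 = $224.43
Paid family leave insurance: $3,740.45 × 0.01 = $37.40
SDI: $3,740.45 × 0.01 = $37.40
Dental plan: $164.68
Employee stock purchase plan: $330.22
(Employer's $103.57 toward dental plan is not withheld from the employee.)
Total deductions = $317.94 + $34.23 + $684.50 + $224.43 + $37.40 + $37.40 + $164.68 + $330.22 = $1,830.80
Net pay = $3,740.45 − $1,830.80 = $1,909.65

$1,909.65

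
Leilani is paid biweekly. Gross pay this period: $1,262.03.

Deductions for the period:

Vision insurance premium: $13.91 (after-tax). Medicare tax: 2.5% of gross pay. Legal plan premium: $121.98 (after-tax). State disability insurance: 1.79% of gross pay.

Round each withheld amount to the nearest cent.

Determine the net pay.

$1,072.00

Medicare tax: $1,262.03 × 0.025 = $31.55
State disability insurance: $1,262.03 × 0.0179 = $22.59
Vision insurance premium: $13.91
Legal plan premium: $121.98
Total deductions = $31.55 + $22.59 + $13.91 + $121.98 = $190.03
Net pay = $1,262.03 − $190.03 = $1,072.00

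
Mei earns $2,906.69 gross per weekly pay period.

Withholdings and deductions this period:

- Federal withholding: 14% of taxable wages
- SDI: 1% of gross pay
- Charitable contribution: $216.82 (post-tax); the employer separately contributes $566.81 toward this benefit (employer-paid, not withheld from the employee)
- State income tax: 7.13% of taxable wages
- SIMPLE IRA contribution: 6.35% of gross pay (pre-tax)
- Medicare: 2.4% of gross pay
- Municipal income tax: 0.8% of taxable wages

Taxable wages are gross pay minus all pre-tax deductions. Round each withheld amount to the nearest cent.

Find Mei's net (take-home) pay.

SIMPLE IRA contribution: $2,906.69 × 0.0635 = $184.57
Taxable wages = $2,906.69 − $184.57 = $2,722.12
Federal withholding: $2,722.12 × 0.14 = $381.10
State income tax: $2,722.12 × 0.0713 = $194.09
Municipal income tax: $2,722.12 × 0.008 = $21.78
SDI: $2,906.69 × 0.01 = $29.07
Medicare: $2,906.69 × 0.024 = $69.76
Charitable contribution: $216.82
(Employer's $566.81 toward charitable contribution is not withheld from the employee.)
Total deductions = $184.57 + $381.10 + $194.09 + $21.78 + $29.07 + $69.76 + $216.82 = $1,097.19
Net pay = $2,906.69 − $1,097.19 = $1,809.50

$1,809.50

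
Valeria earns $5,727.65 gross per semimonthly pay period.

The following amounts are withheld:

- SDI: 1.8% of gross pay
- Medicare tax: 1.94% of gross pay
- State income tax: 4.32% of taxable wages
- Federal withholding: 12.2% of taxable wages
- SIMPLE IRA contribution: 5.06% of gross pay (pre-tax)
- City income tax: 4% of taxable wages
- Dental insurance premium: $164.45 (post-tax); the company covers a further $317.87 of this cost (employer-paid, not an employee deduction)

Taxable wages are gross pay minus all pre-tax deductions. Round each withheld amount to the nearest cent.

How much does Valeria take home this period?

SIMPLE IRA contribution: $5,727.65 × 0.0506 = $289.82
Taxable wages = $5,727.65 − $289.82 = $5,437.83
City income tax: $5,437.83 × 0.04 = $217.51
Federal withholding: $5,437.83 × 0.122 = $663.42
State income tax: $5,437.83 × 0.0432 = $234.91
Medicare tax: $5,727.65 × 0.0194 = $111.12
SDI: $5,727.65 × 0.018 = $103.10
Dental insurance premium: $164.45
(Employer's $317.87 toward dental insurance premium is not withheld from the employee.)
Total deductions = $289.82 + $217.51 + $663.42 + $234.91 + $111.12 + $103.10 + $164.45 = $1,784.33
Net pay = $5,727.65 − $1,784.33 = $3,943.32

$3,943.32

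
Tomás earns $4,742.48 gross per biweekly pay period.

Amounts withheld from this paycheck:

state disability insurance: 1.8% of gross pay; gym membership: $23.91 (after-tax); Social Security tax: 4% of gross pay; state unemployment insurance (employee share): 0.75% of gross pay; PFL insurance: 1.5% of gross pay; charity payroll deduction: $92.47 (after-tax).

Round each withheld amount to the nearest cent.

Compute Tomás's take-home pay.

Social Security tax: $4,742.48 × 0.04 = $189.70
State unemployment insurance (employee share): $4,742.48 × 0.0075 = $35.57
State disability insurance: $4,742.48 × 0.018 = $85.36
PFL insurance: $4,742.48 × 0.015 = $71.14
Charity payroll deduction: $92.47
Gym membership: $23.91
Total deductions = $189.70 + $35.57 + $85.36 + $71.14 + $92.47 + $23.91 = $498.15
Net pay = $4,742.48 − $498.15 = $4,244.33

$4,244.33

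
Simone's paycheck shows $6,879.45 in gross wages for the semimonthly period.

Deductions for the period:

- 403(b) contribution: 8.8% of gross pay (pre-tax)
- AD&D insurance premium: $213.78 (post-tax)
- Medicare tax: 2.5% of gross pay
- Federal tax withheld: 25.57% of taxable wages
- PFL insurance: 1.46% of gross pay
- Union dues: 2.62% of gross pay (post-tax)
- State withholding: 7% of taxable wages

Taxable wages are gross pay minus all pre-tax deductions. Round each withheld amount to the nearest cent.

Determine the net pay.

403(b) contribution: $6,879.45 × 0.088 = $605.39
Taxable wages = $6,879.45 − $605.39 = $6,274.06
State withholding: $6,274.06 × 0.07 = $439.18
Federal tax withheld: $6,274.06 × 0.2557 = $1,604.28
Medicare tax: $6,879.45 × 0.025 = $171.99
PFL insurance: $6,879.45 × 0.0146 = $100.44
Union dues: $6,879.45 × 0.0262 = $180.24
AD&D insurance premium: $213.78
Total deductions = $605.39 + $439.18 + $1,604.28 + $171.99 + $100.44 + $180.24 + $213.78 = $3,315.30
Net pay = $6,879.45 − $3,315.30 = $3,564.15

$3,564.15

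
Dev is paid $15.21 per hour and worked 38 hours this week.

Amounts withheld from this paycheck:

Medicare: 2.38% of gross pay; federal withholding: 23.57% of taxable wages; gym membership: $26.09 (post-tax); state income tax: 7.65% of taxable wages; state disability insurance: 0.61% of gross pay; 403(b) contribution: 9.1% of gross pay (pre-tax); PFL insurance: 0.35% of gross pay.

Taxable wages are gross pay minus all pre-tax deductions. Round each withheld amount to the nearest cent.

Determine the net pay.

Gross pay: 38 × $15.21 = $577.98
403(b) contribution: $577.98 × 0.091 = $52.60
Taxable wages = $577.98 − $52.60 = $525.38
State income tax: $525.38 × 0.0765 = $40.19
Federal withholding: $525.38 × 0.2357 = $123.83
State disability insurance: $577.98 × 0.0061 = $3.53
Medicare: $577.98 × 0.0238 = $13.76
PFL insurance: $577.98 × 0.0035 = $2.02
Gym membership: $26.09
Total deductions = $52.60 + $40.19 + $123.83 + $3.53 + $13.76 + $2.02 + $26.09 = $262.02
Net pay = $577.98 − $262.02 = $315.96

$315.96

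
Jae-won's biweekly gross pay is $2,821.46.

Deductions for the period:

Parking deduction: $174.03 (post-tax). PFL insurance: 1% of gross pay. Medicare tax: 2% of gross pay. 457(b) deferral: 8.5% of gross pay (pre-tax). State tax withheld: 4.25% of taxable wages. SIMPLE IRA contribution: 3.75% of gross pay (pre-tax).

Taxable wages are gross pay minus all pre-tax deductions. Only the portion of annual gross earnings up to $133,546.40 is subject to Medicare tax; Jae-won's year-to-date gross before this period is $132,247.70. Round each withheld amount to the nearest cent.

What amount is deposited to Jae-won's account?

SIMPLE IRA contribution: $2,821.46 × 0.0375 = $105.80
457(b) deferral: $2,821.46 × 0.085 = $239.82
Pre-tax total = $105.80 + $239.82 = $345.62
Taxable wages = $2,821.46 − $345.62 = $2,475.84
State tax withheld: $2,475.84 × 0.0425 = $105.22
PFL insurance: $2,821.46 × 0.01 = $28.21
Medicare tax: only $133,546.40 − $132,247.70 = $1,298.70 of this check is subject → $1,298.70 × 0.02 = $25.97
Parking deduction: $174.03
Total deductions = $105.80 + $239.82 + $105.22 + $28.21 + $25.97 + $174.03 = $679.05
Net pay = $2,821.46 − $679.05 = $2,142.41

$2,142.41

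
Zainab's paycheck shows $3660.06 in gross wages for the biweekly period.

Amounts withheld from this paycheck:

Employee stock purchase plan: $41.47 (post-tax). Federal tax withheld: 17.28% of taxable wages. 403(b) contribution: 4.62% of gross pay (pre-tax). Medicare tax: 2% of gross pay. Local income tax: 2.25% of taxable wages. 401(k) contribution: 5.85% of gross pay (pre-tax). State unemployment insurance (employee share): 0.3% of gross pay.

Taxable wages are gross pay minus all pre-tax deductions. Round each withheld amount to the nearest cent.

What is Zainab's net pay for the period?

$2511.24

403(b) contribution: $3660.06 × 0.0462 = $169.09
401(k) contribution: $3660.06 × 0.0585 = $214.11
Pre-tax total = $169.09 + $214.11 = $383.20
Taxable wages = $3660.06 − $383.20 = $3276.86
Federal tax withheld: $3276.86 × 0.1728 = $566.24
Local income tax: $3276.86 × 0.0225 = $73.73
State unemployment insurance (employee share): $3660.06 × 0.003 = $10.98
Medicare tax: $3660.06 × 0.02 = $73.20
Employee stock purchase plan: $41.47
Total deductions = $169.09 + $214.11 + $566.24 + $73.73 + $10.98 + $73.20 + $41.47 = $1148.82
Net pay = $3660.06 − $1148.82 = $2511.24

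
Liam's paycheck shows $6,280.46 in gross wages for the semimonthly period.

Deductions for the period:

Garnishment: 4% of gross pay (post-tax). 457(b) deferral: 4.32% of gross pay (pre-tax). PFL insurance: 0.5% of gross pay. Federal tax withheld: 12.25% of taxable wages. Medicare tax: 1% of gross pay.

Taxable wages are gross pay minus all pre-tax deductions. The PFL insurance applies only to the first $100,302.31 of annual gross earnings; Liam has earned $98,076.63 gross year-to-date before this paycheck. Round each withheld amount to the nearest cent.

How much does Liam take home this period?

457(b) deferral: $6,280.46 × 0.0432 = $271.32
Taxable wages = $6,280.46 − $271.32 = $6,009.14
Federal tax withheld: $6,009.14 × 0.1225 = $736.12
PFL insurance: only $100,302.31 − $98,076.63 = $2,225.68 of this check is subject → $2,225.68 × 0.005 = $11.13
Medicare tax: $6,280.46 × 0.01 = $62.80
Garnishment: $6,280.46 × 0.04 = $251.22
Total deductions = $271.32 + $736.12 + $11.13 + $62.80 + $251.22 = $1,332.59
Net pay = $6,280.46 − $1,332.59 = $4,947.87

$4,947.87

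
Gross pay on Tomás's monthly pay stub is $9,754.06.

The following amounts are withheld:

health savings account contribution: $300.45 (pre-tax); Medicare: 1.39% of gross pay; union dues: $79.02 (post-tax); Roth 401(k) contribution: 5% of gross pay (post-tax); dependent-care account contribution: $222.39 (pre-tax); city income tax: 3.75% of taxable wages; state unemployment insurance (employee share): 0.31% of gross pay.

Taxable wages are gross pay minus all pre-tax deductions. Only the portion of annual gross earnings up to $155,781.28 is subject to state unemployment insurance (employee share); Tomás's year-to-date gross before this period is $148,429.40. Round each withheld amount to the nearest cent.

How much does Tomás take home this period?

$8,159.96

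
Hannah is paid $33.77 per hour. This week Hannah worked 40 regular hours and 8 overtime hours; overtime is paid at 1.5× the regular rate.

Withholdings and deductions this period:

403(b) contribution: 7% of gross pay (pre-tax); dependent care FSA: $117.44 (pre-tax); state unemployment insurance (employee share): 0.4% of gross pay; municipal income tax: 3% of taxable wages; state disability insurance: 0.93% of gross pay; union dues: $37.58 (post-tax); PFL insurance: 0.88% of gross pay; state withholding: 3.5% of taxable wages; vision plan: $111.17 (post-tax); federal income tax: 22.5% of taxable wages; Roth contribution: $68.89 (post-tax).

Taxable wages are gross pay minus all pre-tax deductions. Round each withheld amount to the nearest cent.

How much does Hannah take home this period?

$819.69

Regular pay: 40 × $33.77 = $1,350.80
Overtime pay: 8 × $33.77 × 1.5 = $405.24
Gross pay = $1,350.80 + $405.24 = $1,756.04
Dependent care FSA: $117.44
403(b) contribution: $1,756.04 × 0.07 = $122.92
Pre-tax total = $117.44 + $122.92 = $240.36
Taxable wages = $1,756.04 − $240.36 = $1,515.68
Federal income tax: $1,515.68 × 0.225 = $341.03
State withholding: $1,515.68 × 0.035 = $53.05
Municipal income tax: $1,515.68 × 0.03 = $45.47
State unemployment insurance (employee share): $1,756.04 × 0.004 = $7.02
PFL insurance: $1,756.04 × 0.0088 = $15.45
State disability insurance: $1,756.04 × 0.0093 = $16.33
Vision plan: $111.17
Roth contribution: $68.89
Union dues: $37.58
Total deductions = $117.44 + $122.92 + $341.03 + $53.05 + $45.47 + $7.02 + $15.45 + $16.33 + $111.17 + $68.89 + $37.58 = $936.35
Net pay = $1,756.04 − $936.35 = $819.69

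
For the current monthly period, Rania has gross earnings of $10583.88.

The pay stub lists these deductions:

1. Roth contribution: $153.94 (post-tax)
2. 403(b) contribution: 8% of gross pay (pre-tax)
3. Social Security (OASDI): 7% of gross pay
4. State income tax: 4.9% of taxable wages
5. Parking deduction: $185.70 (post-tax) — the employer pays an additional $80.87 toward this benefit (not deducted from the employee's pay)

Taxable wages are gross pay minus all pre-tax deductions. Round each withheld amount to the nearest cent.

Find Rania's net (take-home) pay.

$8179.54

403(b) contribution: $10583.88 × 0.08 = $846.71
Taxable wages = $10583.88 − $846.71 = $9737.17
State income tax: $9737.17 × 0.049 = $477.12
Social Security (OASDI): $10583.88 × 0.07 = $740.87
Parking deduction: $185.70
Roth contribution: $153.94
(Employer's $80.87 toward parking deduction is not withheld from the employee.)
Total deductions = $846.71 + $477.12 + $740.87 + $185.70 + $153.94 = $2404.34
Net pay = $10583.88 − $2404.34 = $8179.54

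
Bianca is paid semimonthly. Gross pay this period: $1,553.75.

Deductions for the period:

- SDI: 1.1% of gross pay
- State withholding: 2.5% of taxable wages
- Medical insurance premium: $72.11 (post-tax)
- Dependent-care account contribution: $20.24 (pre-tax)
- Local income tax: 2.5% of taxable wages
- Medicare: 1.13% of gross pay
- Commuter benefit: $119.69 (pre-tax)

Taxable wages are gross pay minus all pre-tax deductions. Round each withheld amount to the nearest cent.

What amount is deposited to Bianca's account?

Commuter benefit: $119.69
Dependent-care account contribution: $20.24
Pre-tax total = $119.69 + $20.24 = $139.93
Taxable wages = $1,553.75 − $139.93 = $1,413.82
Local income tax: $1,413.82 × 0.025 = $35.35
State withholding: $1,413.82 × 0.025 = $35.35
Medicare: $1,553.75 × 0.0113 = $17.56
SDI: $1,553.75 × 0.011 = $17.09
Medical insurance premium: $72.11
Total deductions = $119.69 + $20.24 + $35.35 + $35.35 + $17.56 + $17.09 + $72.11 = $317.39
Net pay = $1,553.75 − $317.39 = $1,236.36

$1,236.36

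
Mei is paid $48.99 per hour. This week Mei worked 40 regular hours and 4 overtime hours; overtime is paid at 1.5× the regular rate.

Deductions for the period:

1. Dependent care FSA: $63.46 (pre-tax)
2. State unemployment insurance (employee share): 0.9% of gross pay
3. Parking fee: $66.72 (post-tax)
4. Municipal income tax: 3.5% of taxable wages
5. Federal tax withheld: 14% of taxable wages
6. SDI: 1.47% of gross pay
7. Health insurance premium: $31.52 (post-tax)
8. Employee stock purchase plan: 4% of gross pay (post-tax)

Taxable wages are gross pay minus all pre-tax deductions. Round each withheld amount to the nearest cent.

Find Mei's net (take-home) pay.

$1565.03

Regular pay: 40 × $48.99 = $1959.60
Overtime pay: 4 × $48.99 × 1.5 = $293.94
Gross pay = $1959.60 + $293.94 = $2253.54
Dependent care FSA: $63.46
Taxable wages = $2253.54 − $63.46 = $2190.08
Federal tax withheld: $2190.08 × 0.14 = $306.61
Municipal income tax: $2190.08 × 0.035 = $76.65
State unemployment insurance (employee share): $2253.54 × 0.009 = $20.28
SDI: $2253.54 × 0.0147 = $33.13
Health insurance premium: $31.52
Parking fee: $66.72
Employee stock purchase plan: $2253.54 × 0.04 = $90.14
Total deductions = $63.46 + $306.61 + $76.65 + $20.28 + $33.13 + $31.52 + $66.72 + $90.14 = $688.51
Net pay = $2253.54 − $688.51 = $1565.03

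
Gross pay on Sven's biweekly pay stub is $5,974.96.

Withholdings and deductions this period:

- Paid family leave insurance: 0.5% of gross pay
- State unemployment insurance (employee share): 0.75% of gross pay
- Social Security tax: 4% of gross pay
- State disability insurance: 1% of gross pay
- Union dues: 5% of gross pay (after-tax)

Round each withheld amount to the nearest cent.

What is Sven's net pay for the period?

$5,302.78

State unemployment insurance (employee share): $5,974.96 × 0.0075 = $44.81
Paid family leave insurance: $5,974.96 × 0.005 = $29.87
Social Security tax: $5,974.96 × 0.04 = $239.00
State disability insurance: $5,974.96 × 0.01 = $59.75
Union dues: $5,974.96 × 0.05 = $298.75
Total deductions = $44.81 + $29.87 + $239.00 + $59.75 + $298.75 = $672.18
Net pay = $5,974.96 − $672.18 = $5,302.78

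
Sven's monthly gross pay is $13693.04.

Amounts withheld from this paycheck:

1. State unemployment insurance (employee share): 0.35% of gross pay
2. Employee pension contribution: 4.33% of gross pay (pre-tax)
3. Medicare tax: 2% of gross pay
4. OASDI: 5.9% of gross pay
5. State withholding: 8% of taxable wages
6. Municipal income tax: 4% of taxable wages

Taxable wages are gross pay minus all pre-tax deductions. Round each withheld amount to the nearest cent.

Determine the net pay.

$10398.43

Employee pension contribution: $13693.04 × 0.0433 = $592.91
Taxable wages = $13693.04 − $592.91 = $13100.13
Municipal income tax: $13100.13 × 0.04 = $524.01
State withholding: $13100.13 × 0.08 = $1048.01
Medicare tax: $13693.04 × 0.02 = $273.86
OASDI: $13693.04 × 0.059 = $807.89
State unemployment insurance (employee share): $13693.04 × 0.0035 = $47.93
Total deductions = $592.91 + $524.01 + $1048.01 + $273.86 + $807.89 + $47.93 = $3294.61
Net pay = $13693.04 − $3294.61 = $10398.43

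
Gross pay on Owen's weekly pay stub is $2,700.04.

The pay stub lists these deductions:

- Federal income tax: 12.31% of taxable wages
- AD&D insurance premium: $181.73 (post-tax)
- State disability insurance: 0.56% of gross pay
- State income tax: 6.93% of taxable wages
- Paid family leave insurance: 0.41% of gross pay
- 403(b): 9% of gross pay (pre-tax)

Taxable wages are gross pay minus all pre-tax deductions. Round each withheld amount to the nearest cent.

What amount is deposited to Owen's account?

$1,776.39

403(b): $2,700.04 × 0.09 = $243.00
Taxable wages = $2,700.04 − $243.00 = $2,457.04
Federal income tax: $2,457.04 × 0.1231 = $302.46
State income tax: $2,457.04 × 0.0693 = $170.27
Paid family leave insurance: $2,700.04 × 0.0041 = $11.07
State disability insurance: $2,700.04 × 0.0056 = $15.12
AD&D insurance premium: $181.73
Total deductions = $243.00 + $302.46 + $170.27 + $11.07 + $15.12 + $181.73 = $923.65
Net pay = $2,700.04 − $923.65 = $1,776.39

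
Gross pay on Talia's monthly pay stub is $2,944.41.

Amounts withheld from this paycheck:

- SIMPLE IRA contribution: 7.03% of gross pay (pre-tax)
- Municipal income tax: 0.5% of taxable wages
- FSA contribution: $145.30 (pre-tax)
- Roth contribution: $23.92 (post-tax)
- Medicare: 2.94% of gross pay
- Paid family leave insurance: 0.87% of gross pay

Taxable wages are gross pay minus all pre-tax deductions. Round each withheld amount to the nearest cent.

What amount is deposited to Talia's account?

FSA contribution: $145.30
SIMPLE IRA contribution: $2,944.41 × 0.0703 = $206.99
Pre-tax total = $145.30 + $206.99 = $352.29
Taxable wages = $2,944.41 − $352.29 = $2,592.12
Municipal income tax: $2,592.12 × 0.005 = $12.96
Paid family leave insurance: $2,944.41 × 0.0087 = $25.62
Medicare: $2,944.41 × 0.0294 = $86.57
Roth contribution: $23.92
Total deductions = $145.30 + $206.99 + $12.96 + $25.62 + $86.57 + $23.92 = $501.36
Net pay = $2,944.41 − $501.36 = $2,443.05

$2,443.05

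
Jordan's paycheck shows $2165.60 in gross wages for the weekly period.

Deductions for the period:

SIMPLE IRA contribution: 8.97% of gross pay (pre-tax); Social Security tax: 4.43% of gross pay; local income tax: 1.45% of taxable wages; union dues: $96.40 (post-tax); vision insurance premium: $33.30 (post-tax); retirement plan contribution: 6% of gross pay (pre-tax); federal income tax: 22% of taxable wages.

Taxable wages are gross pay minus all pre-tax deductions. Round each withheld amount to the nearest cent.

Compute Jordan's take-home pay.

Retirement plan contribution: $2165.60 × 0.06 = $129.94
SIMPLE IRA contribution: $2165.60 × 0.0897 = $194.25
Pre-tax total = $129.94 + $194.25 = $324.19
Taxable wages = $2165.60 − $324.19 = $1841.41
Local income tax: $1841.41 × 0.0145 = $26.70
Federal income tax: $1841.41 × 0.22 = $405.11
Social Security tax: $2165.60 × 0.0443 = $95.94
Union dues: $96.40
Vision insurance premium: $33.30
Total deductions = $129.94 + $194.25 + $26.70 + $405.11 + $95.94 + $96.40 + $33.30 = $981.64
Net pay = $2165.60 − $981.64 = $1183.96

$1183.96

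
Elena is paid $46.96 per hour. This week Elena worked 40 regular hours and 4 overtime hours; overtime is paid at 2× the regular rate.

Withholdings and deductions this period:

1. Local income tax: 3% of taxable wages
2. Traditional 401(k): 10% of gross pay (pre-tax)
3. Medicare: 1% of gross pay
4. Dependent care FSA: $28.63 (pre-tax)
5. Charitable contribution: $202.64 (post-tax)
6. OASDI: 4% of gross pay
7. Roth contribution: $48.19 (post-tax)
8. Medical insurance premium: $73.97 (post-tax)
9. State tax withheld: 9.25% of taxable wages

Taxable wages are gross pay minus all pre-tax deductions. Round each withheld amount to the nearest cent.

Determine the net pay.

Regular pay: 40 × $46.96 = $1,878.40
Overtime pay: 4 × $46.96 × 2 = $375.68
Gross pay = $1,878.40 + $375.68 = $2,254.08
Dependent care FSA: $28.63
Traditional 401(k): $2,254.08 × 0.1 = $225.41
Pre-tax total = $28.63 + $225.41 = $254.04
Taxable wages = $2,254.08 − $254.04 = $2,000.04
State tax withheld: $2,000.04 × 0.0925 = $185.00
Local income tax: $2,000.04 × 0.03 = $60.00
Medicare: $2,254.08 × 0.01 = $22.54
OASDI: $2,254.08 × 0.04 = $90.16
Charitable contribution: $202.64
Medical insurance premium: $73.97
Roth contribution: $48.19
Total deductions = $28.63 + $225.41 + $185.00 + $60.00 + $22.54 + $90.16 + $202.64 + $73.97 + $48.19 = $936.54
Net pay = $2,254.08 − $936.54 = $1,317.54

$1,317.54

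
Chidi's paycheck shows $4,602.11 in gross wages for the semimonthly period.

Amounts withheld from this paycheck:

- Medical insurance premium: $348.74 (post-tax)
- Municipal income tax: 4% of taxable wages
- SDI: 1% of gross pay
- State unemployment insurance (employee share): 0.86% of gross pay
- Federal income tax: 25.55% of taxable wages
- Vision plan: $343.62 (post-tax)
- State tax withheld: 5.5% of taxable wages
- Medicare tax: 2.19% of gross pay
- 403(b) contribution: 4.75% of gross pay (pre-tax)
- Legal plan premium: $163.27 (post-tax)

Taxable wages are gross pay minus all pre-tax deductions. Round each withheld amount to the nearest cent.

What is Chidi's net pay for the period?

$1,805.07

403(b) contribution: $4,602.11 × 0.0475 = $218.60
Taxable wages = $4,602.11 − $218.60 = $4,383.51
Federal income tax: $4,383.51 × 0.2555 = $1,119.99
State tax withheld: $4,383.51 × 0.055 = $241.09
Municipal income tax: $4,383.51 × 0.04 = $175.34
Medicare tax: $4,602.11 × 0.0219 = $100.79
State unemployment insurance (employee share): $4,602.11 × 0.0086 = $39.58
SDI: $4,602.11 × 0.01 = $46.02
Medical insurance premium: $348.74
Legal plan premium: $163.27
Vision plan: $343.62
Total deductions = $218.60 + $1,119.99 + $241.09 + $175.34 + $100.79 + $39.58 + $46.02 + $348.74 + $163.27 + $343.62 = $2,797.04
Net pay = $4,602.11 − $2,797.04 = $1,805.07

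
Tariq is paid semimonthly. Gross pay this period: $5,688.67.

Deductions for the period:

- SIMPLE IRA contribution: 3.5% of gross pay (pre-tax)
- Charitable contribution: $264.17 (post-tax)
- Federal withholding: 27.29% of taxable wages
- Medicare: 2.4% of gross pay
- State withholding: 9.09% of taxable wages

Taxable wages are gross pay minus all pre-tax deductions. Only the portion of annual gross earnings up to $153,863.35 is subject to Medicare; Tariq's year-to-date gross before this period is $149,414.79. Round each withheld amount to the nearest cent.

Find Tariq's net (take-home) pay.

SIMPLE IRA contribution: $5,688.67 × 0.035 = $199.10
Taxable wages = $5,688.67 − $199.10 = $5,489.57
Federal withholding: $5,489.57 × 0.2729 = $1,498.10
State withholding: $5,489.57 × 0.0909 = $499.00
Medicare: only $153,863.35 − $149,414.79 = $4,448.56 of this check is subject → $4,448.56 × 0.024 = $106.77
Charitable contribution: $264.17
Total deductions = $199.10 + $1,498.10 + $499.00 + $106.77 + $264.17 = $2,567.14
Net pay = $5,688.67 − $2,567.14 = $3,121.53

$3,121.53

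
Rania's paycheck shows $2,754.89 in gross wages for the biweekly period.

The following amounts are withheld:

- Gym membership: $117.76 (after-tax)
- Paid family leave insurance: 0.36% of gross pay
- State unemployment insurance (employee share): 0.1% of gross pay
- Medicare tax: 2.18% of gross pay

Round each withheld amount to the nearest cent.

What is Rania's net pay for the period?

Medicare tax: $2,754.89 × 0.0218 = $60.06
Paid family leave insurance: $2,754.89 × 0.0036 = $9.92
State unemployment insurance (employee share): $2,754.89 × 0.001 = $2.75
Gym membership: $117.76
Total deductions = $60.06 + $9.92 + $2.75 + $117.76 = $190.49
Net pay = $2,754.89 − $190.49 = $2,564.40

$2,564.40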